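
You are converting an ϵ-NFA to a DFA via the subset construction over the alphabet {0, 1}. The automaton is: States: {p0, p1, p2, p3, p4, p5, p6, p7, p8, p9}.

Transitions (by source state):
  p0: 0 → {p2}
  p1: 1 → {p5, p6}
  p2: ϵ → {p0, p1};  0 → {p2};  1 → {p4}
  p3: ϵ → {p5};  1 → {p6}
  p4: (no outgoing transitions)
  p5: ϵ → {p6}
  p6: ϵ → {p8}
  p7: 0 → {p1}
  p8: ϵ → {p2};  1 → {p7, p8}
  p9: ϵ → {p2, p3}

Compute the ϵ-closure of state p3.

Start with {p3}.
From p3 via ϵ: add p5.
From p5 via ϵ: add p6.
From p6 via ϵ: add p8.
From p8 via ϵ: add p2.
From p2 via ϵ: add p0, p1.
No new states can be added; the closed set is {p0, p1, p2, p3, p5, p6, p8}.

{p0, p1, p2, p3, p5, p6, p8}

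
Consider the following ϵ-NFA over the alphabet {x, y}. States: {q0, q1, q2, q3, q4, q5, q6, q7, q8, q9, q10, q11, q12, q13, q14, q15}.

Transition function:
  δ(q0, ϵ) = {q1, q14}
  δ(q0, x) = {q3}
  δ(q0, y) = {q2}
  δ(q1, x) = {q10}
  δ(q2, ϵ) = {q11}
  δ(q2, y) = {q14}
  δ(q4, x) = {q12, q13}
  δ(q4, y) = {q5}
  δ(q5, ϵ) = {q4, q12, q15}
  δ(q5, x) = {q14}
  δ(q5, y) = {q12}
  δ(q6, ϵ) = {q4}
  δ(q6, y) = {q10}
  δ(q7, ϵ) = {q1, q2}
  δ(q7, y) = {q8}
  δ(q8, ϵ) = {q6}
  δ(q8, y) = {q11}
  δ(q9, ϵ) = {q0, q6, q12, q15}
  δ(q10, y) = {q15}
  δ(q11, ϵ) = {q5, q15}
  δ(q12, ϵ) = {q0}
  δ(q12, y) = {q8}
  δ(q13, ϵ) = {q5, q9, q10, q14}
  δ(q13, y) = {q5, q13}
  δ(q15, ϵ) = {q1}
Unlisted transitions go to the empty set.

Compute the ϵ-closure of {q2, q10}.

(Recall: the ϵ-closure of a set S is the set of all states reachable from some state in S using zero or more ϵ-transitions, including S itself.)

{q0, q1, q2, q4, q5, q10, q11, q12, q14, q15}

Start with {q2, q10}.
From q2 via ϵ: add q11.
From q11 via ϵ: add q5, q15.
From q5 via ϵ: add q4, q12.
From q15 via ϵ: add q1.
From q12 via ϵ: add q0.
From q0 via ϵ: add q14.
No new states can be added; the closed set is {q0, q1, q2, q4, q5, q10, q11, q12, q14, q15}.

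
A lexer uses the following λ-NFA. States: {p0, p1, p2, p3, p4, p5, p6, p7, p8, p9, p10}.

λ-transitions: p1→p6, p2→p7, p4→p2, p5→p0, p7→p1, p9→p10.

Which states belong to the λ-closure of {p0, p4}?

{p0, p1, p2, p4, p6, p7}

Start with {p0, p4}.
From p4 via λ: add p2.
From p2 via λ: add p7.
From p7 via λ: add p1.
From p1 via λ: add p6.
No new states can be added; the closed set is {p0, p1, p2, p4, p6, p7}.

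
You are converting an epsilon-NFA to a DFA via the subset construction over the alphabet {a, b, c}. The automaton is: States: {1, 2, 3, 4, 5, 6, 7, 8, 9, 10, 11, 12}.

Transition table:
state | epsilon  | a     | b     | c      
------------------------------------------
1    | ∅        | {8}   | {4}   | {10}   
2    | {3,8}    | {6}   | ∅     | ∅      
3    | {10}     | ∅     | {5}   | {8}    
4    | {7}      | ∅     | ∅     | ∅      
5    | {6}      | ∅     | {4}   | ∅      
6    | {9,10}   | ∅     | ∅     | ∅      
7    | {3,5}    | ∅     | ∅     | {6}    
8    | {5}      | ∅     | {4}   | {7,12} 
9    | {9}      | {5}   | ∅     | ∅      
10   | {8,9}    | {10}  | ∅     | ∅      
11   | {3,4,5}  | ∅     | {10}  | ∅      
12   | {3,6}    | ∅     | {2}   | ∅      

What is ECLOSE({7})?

Start with {7}.
From 7 via epsilon: add 3, 5.
From 3 via epsilon: add 10.
From 5 via epsilon: add 6.
From 6 via epsilon: add 9.
From 10 via epsilon: add 8.
No new states can be added; the closed set is {3, 5, 6, 7, 8, 9, 10}.

{3, 5, 6, 7, 8, 9, 10}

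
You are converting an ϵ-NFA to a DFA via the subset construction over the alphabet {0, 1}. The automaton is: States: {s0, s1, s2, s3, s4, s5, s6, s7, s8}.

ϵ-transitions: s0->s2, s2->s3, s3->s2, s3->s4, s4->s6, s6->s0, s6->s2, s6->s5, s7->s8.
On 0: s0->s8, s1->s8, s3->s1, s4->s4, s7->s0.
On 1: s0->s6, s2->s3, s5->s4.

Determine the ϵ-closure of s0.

Start with {s0}.
From s0 via ϵ: add s2.
From s2 via ϵ: add s3.
From s3 via ϵ: add s4.
From s4 via ϵ: add s6.
From s6 via ϵ: add s5.
No new states can be added; the closed set is {s0, s2, s3, s4, s5, s6}.

{s0, s2, s3, s4, s5, s6}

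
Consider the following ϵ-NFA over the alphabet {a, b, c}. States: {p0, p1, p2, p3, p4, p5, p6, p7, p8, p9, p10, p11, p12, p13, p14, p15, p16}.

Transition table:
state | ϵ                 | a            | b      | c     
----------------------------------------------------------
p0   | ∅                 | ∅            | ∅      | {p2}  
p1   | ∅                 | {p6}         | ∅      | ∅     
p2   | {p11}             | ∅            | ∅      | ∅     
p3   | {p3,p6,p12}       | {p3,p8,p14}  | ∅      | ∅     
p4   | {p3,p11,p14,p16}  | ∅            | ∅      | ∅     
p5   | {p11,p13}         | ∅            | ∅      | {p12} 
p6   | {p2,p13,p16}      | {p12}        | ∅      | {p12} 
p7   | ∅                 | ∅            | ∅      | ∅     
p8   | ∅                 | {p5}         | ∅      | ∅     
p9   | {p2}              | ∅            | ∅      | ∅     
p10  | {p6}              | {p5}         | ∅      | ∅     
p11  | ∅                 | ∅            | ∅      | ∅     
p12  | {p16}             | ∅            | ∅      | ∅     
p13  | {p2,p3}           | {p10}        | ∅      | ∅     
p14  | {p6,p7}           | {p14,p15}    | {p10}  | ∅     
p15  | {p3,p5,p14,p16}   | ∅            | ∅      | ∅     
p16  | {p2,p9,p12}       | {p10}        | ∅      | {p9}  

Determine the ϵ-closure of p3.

Start with {p3}.
From p3 via ϵ: add p6, p12.
From p6 via ϵ: add p2, p13, p16.
From p2 via ϵ: add p11.
From p16 via ϵ: add p9.
No new states can be added; the closed set is {p2, p3, p6, p9, p11, p12, p13, p16}.

{p2, p3, p6, p9, p11, p12, p13, p16}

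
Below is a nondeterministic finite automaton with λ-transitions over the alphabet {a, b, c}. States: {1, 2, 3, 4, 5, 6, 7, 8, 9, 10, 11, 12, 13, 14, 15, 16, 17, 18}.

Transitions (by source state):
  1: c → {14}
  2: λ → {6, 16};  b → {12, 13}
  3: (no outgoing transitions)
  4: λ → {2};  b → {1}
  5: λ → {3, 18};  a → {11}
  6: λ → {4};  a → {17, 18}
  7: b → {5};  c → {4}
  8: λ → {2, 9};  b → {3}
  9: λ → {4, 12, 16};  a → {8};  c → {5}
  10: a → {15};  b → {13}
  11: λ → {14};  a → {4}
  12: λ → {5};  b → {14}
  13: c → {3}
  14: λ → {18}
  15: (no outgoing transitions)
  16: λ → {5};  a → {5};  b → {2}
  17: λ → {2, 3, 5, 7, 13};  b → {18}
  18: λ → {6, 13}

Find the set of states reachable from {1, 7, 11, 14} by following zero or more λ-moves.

Start with {1, 7, 11, 14}.
From 14 via λ: add 18.
From 18 via λ: add 6, 13.
From 6 via λ: add 4.
From 4 via λ: add 2.
From 2 via λ: add 16.
From 16 via λ: add 5.
From 5 via λ: add 3.
No new states can be added; the closed set is {1, 2, 3, 4, 5, 6, 7, 11, 13, 14, 16, 18}.

{1, 2, 3, 4, 5, 6, 7, 11, 13, 14, 16, 18}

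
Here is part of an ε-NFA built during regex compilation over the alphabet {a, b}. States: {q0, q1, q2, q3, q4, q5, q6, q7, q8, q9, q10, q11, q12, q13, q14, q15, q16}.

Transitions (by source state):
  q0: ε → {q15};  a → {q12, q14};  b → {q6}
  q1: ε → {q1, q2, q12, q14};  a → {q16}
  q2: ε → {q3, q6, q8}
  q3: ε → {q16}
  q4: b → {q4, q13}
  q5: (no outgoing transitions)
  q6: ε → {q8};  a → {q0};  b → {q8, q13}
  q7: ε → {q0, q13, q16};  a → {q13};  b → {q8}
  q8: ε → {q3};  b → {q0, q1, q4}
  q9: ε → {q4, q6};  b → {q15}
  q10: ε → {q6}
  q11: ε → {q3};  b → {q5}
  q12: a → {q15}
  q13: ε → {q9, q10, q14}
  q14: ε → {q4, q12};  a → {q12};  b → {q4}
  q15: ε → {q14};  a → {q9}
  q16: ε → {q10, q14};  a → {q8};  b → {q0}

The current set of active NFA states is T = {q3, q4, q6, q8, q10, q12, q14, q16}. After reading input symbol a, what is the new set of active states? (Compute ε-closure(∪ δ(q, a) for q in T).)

{q0, q3, q4, q6, q8, q10, q12, q14, q15, q16}

q6 on a → {q0}.
q12 on a → {q15}.
q14 on a → {q12}.
q16 on a → {q8}.
No a-transition from q3, q4, q8, q10.
Union after reading a: {q0, q8, q12, q15}.
Now take the ε-closure:
From q8 via ε: add q3.
From q15 via ε: add q14.
From q3 via ε: add q16.
From q14 via ε: add q4.
From q16 via ε: add q10.
From q10 via ε: add q6.
No new states can be added; the closed set is {q0, q3, q4, q6, q8, q10, q12, q14, q15, q16}.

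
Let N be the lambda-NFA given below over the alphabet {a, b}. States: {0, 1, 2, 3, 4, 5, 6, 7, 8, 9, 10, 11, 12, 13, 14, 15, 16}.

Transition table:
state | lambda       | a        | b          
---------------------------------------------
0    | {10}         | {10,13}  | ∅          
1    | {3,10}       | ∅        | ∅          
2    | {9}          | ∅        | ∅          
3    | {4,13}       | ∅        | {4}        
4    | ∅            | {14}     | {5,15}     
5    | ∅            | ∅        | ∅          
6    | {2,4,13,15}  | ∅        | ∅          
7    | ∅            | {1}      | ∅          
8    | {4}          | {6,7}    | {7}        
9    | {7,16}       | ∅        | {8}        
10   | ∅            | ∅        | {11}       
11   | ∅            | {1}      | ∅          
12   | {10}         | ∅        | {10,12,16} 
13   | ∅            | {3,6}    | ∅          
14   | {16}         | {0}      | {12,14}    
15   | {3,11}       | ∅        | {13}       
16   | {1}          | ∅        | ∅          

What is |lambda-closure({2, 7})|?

Start with {2, 7}.
From 2 via lambda: add 9.
From 9 via lambda: add 16.
From 16 via lambda: add 1.
From 1 via lambda: add 3, 10.
From 3 via lambda: add 4, 13.
lambda-closure = {1, 2, 3, 4, 7, 9, 10, 13, 16}, which has 9 states.

9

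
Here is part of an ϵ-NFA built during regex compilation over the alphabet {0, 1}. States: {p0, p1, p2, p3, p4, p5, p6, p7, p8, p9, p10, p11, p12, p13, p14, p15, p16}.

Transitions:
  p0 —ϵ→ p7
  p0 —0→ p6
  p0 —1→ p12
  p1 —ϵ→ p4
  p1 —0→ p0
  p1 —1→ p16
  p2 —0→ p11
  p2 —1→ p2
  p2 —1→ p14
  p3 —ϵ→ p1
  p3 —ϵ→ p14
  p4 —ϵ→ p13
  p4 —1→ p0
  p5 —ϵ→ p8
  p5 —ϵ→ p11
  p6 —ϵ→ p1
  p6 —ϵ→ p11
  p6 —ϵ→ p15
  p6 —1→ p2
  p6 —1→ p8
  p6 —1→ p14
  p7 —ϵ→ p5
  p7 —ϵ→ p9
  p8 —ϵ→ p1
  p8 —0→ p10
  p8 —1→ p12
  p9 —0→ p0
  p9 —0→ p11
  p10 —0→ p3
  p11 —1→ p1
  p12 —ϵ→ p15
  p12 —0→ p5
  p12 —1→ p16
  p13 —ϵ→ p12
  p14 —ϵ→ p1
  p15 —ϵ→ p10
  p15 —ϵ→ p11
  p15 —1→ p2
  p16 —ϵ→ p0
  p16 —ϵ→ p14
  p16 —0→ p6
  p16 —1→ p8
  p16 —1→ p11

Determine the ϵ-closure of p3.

{p1, p3, p4, p10, p11, p12, p13, p14, p15}

Start with {p3}.
From p3 via ϵ: add p1, p14.
From p1 via ϵ: add p4.
From p4 via ϵ: add p13.
From p13 via ϵ: add p12.
From p12 via ϵ: add p15.
From p15 via ϵ: add p10, p11.
No new states can be added; the closed set is {p1, p3, p4, p10, p11, p12, p13, p14, p15}.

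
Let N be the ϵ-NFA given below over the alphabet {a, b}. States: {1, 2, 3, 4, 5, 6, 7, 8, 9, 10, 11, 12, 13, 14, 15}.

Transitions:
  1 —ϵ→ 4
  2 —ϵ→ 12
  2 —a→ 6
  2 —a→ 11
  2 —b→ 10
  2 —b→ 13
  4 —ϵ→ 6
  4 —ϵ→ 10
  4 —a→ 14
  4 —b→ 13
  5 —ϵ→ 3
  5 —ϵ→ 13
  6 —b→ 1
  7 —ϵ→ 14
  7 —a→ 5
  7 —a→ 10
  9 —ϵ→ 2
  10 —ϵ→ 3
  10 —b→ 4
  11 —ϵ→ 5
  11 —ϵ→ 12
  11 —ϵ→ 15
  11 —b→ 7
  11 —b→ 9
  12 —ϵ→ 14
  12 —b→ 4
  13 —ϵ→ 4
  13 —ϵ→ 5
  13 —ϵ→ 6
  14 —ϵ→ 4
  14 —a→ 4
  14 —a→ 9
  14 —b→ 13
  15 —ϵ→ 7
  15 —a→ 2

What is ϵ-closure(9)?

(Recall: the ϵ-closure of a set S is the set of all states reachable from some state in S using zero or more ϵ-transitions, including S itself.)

Start with {9}.
From 9 via ϵ: add 2.
From 2 via ϵ: add 12.
From 12 via ϵ: add 14.
From 14 via ϵ: add 4.
From 4 via ϵ: add 6, 10.
From 10 via ϵ: add 3.
No new states can be added; the closed set is {2, 3, 4, 6, 9, 10, 12, 14}.

{2, 3, 4, 6, 9, 10, 12, 14}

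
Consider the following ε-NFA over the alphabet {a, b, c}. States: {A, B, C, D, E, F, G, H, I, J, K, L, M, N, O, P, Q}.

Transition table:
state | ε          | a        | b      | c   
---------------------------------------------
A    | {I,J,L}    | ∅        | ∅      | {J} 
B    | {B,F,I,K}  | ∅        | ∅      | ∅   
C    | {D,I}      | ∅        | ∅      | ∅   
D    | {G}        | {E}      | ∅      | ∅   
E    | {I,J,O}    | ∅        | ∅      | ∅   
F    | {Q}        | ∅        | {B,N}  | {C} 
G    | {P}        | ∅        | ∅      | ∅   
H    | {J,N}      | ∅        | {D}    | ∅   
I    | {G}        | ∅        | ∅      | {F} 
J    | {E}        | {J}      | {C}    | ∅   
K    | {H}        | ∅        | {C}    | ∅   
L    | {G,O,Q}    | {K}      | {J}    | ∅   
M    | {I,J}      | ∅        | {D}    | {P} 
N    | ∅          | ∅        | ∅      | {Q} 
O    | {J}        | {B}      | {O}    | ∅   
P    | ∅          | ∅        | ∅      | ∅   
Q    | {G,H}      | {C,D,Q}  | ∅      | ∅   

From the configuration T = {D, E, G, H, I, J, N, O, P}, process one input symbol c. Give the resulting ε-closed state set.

{E, F, G, H, I, J, N, O, P, Q}

I on c → {F}.
N on c → {Q}.
No c-transition from D, E, G, H, J, O, P.
Union after reading c: {F, Q}.
Now take the ε-closure:
From Q via ε: add G, H.
From G via ε: add P.
From H via ε: add J, N.
From J via ε: add E.
From E via ε: add I, O.
No new states can be added; the closed set is {E, F, G, H, I, J, N, O, P, Q}.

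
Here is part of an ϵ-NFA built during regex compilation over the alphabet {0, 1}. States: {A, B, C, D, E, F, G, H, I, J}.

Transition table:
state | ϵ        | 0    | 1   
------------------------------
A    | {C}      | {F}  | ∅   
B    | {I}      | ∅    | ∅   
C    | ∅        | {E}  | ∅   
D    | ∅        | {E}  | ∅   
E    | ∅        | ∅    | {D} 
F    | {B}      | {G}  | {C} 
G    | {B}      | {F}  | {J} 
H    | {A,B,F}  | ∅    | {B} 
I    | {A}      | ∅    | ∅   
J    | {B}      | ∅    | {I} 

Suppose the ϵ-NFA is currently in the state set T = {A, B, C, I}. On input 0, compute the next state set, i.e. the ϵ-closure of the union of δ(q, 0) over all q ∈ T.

A on 0 → {F}.
C on 0 → {E}.
No 0-transition from B, I.
Union after reading 0: {E, F}.
Now take the ϵ-closure:
From F via ϵ: add B.
From B via ϵ: add I.
From I via ϵ: add A.
From A via ϵ: add C.
No new states can be added; the closed set is {A, B, C, E, F, I}.

{A, B, C, E, F, I}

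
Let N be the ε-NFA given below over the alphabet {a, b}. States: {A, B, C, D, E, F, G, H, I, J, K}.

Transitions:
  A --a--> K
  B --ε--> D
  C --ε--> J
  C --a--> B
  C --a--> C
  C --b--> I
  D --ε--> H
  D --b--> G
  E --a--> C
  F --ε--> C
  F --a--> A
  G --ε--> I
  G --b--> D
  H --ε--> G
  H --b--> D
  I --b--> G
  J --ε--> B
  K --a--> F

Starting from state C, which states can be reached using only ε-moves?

Start with {C}.
From C via ε: add J.
From J via ε: add B.
From B via ε: add D.
From D via ε: add H.
From H via ε: add G.
From G via ε: add I.
No new states can be added; the closed set is {B, C, D, G, H, I, J}.

{B, C, D, G, H, I, J}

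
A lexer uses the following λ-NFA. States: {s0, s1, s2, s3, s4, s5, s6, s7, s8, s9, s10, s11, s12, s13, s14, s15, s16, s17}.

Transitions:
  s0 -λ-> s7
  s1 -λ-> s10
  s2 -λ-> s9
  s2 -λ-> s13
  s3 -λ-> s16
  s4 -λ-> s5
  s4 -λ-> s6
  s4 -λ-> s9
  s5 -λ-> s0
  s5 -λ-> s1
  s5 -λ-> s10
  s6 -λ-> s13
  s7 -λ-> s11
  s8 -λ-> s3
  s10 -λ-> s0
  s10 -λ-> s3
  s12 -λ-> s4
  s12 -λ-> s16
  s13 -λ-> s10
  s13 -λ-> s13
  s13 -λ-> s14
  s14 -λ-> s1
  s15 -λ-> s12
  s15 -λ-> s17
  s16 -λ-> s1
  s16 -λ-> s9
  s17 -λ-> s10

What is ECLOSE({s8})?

Start with {s8}.
From s8 via λ: add s3.
From s3 via λ: add s16.
From s16 via λ: add s1, s9.
From s1 via λ: add s10.
From s10 via λ: add s0.
From s0 via λ: add s7.
From s7 via λ: add s11.
No new states can be added; the closed set is {s0, s1, s3, s7, s8, s9, s10, s11, s16}.

{s0, s1, s3, s7, s8, s9, s10, s11, s16}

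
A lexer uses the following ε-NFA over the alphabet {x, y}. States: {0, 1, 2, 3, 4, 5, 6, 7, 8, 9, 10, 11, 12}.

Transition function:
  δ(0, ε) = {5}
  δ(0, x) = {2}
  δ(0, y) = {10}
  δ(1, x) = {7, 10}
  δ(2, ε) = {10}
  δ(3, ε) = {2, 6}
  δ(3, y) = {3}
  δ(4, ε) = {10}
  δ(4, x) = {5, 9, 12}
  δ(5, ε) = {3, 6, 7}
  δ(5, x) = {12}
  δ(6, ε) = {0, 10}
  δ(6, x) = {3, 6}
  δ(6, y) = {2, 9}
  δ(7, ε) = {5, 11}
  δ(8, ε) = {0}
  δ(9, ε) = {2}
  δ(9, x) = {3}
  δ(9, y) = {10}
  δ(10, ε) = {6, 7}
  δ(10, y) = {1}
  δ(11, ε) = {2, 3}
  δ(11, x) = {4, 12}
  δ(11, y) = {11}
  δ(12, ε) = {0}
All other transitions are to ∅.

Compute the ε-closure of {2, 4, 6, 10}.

{0, 2, 3, 4, 5, 6, 7, 10, 11}

Start with {2, 4, 6, 10}.
From 6 via ε: add 0.
From 10 via ε: add 7.
From 0 via ε: add 5.
From 7 via ε: add 11.
From 5 via ε: add 3.
No new states can be added; the closed set is {0, 2, 3, 4, 5, 6, 7, 10, 11}.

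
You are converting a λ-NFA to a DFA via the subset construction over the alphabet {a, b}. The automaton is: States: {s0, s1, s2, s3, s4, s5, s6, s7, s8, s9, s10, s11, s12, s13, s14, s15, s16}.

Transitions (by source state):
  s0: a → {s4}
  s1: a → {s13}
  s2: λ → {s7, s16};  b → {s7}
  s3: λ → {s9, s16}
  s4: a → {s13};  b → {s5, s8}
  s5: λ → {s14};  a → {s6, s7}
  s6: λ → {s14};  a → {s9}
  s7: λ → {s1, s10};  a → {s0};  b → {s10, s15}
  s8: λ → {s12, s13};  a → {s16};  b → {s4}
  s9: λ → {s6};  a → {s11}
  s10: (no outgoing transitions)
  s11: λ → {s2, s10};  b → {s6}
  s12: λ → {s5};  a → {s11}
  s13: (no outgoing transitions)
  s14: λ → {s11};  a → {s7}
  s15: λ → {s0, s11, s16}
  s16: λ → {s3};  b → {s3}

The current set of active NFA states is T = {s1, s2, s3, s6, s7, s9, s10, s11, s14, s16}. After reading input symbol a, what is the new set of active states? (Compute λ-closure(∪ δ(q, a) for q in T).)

{s0, s1, s2, s3, s6, s7, s9, s10, s11, s13, s14, s16}

s1 on a → {s13}.
s6 on a → {s9}.
s7 on a → {s0}.
s9 on a → {s11}.
s14 on a → {s7}.
No a-transition from s2, s3, s10, s11, s16.
Union after reading a: {s0, s7, s9, s11, s13}.
Now take the λ-closure:
From s7 via λ: add s1, s10.
From s9 via λ: add s6.
From s11 via λ: add s2.
From s2 via λ: add s16.
From s6 via λ: add s14.
From s16 via λ: add s3.
No new states can be added; the closed set is {s0, s1, s2, s3, s6, s7, s9, s10, s11, s13, s14, s16}.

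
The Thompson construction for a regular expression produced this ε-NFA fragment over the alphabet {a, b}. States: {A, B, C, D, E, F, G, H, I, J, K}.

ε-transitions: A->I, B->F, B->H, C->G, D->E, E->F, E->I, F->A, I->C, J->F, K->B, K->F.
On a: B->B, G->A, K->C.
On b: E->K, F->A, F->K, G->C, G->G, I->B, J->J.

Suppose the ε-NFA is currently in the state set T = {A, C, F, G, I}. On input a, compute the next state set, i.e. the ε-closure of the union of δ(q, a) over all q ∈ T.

G on a → {A}.
No a-transition from A, C, F, I.
Union after reading a: {A}.
Now take the ε-closure:
From A via ε: add I.
From I via ε: add C.
From C via ε: add G.
No new states can be added; the closed set is {A, C, G, I}.

{A, C, G, I}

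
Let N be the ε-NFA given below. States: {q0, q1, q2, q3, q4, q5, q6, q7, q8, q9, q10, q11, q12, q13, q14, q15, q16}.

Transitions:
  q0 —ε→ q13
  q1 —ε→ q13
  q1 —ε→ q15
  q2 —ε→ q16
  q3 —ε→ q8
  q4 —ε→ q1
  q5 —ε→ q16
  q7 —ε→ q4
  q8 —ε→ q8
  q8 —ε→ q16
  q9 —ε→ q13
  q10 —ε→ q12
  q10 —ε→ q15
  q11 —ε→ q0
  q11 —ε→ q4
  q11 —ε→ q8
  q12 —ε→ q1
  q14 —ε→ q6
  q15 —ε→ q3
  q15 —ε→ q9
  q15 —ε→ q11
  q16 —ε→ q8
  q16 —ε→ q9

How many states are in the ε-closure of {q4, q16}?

Start with {q4, q16}.
From q4 via ε: add q1.
From q16 via ε: add q8, q9.
From q1 via ε: add q13, q15.
From q15 via ε: add q3, q11.
From q11 via ε: add q0.
ε-closure = {q0, q1, q3, q4, q8, q9, q11, q13, q15, q16}, which has 10 states.

10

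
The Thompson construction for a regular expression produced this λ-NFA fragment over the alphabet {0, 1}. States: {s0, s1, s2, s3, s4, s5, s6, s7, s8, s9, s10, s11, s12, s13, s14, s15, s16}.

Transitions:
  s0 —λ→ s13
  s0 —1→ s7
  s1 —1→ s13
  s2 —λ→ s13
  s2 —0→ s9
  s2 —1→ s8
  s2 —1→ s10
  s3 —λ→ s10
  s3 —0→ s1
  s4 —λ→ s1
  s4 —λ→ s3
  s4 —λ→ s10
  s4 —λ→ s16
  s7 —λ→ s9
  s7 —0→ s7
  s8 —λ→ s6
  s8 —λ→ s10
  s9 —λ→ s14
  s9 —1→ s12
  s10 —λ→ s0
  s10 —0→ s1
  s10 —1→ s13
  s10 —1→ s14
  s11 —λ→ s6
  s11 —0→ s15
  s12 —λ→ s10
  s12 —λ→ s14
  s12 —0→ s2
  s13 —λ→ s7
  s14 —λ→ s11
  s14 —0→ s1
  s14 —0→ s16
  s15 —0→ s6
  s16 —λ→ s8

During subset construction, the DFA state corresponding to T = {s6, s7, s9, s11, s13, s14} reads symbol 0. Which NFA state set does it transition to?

s7 on 0 → {s7}.
s11 on 0 → {s15}.
s14 on 0 → {s1, s16}.
No 0-transition from s6, s9, s13.
Union after reading 0: {s1, s7, s15, s16}.
Now take the λ-closure:
From s7 via λ: add s9.
From s16 via λ: add s8.
From s8 via λ: add s6, s10.
From s9 via λ: add s14.
From s10 via λ: add s0.
From s14 via λ: add s11.
From s0 via λ: add s13.
No new states can be added; the closed set is {s0, s1, s6, s7, s8, s9, s10, s11, s13, s14, s15, s16}.

{s0, s1, s6, s7, s8, s9, s10, s11, s13, s14, s15, s16}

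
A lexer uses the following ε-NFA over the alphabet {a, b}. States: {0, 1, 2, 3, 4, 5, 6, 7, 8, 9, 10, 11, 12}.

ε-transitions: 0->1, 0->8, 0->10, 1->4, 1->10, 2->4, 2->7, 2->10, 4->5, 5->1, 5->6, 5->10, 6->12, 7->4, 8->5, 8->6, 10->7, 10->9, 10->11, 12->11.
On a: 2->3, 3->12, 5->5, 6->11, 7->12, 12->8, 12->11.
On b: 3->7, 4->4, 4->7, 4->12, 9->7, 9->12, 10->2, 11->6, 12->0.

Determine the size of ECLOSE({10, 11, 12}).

Start with {10, 11, 12}.
From 10 via ε: add 7, 9.
From 7 via ε: add 4.
From 4 via ε: add 5.
From 5 via ε: add 1, 6.
ε-closure = {1, 4, 5, 6, 7, 9, 10, 11, 12}, which has 9 states.

9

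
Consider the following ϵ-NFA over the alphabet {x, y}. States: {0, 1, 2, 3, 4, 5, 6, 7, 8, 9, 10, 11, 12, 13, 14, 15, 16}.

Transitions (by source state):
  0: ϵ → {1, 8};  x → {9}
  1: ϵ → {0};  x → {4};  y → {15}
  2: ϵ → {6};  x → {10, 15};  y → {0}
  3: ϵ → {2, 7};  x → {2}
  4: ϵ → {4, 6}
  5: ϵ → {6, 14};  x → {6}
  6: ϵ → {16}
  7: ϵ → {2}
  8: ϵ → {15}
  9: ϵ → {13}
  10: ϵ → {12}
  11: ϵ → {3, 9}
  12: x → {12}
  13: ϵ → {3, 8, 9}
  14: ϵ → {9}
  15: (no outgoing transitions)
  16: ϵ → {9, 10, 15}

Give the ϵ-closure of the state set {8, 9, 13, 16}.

Start with {8, 9, 13, 16}.
From 8 via ϵ: add 15.
From 13 via ϵ: add 3.
From 16 via ϵ: add 10.
From 3 via ϵ: add 2, 7.
From 10 via ϵ: add 12.
From 2 via ϵ: add 6.
No new states can be added; the closed set is {2, 3, 6, 7, 8, 9, 10, 12, 13, 15, 16}.

{2, 3, 6, 7, 8, 9, 10, 12, 13, 15, 16}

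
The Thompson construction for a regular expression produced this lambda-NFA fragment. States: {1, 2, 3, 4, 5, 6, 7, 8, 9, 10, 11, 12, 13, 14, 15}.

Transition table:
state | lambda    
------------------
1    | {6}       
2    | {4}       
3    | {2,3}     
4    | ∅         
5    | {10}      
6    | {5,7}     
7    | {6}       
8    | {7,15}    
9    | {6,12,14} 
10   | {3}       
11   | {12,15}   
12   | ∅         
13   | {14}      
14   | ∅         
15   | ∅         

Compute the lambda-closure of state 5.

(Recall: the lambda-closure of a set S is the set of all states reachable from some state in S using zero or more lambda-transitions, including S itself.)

{2, 3, 4, 5, 10}

Start with {5}.
From 5 via lambda: add 10.
From 10 via lambda: add 3.
From 3 via lambda: add 2.
From 2 via lambda: add 4.
No new states can be added; the closed set is {2, 3, 4, 5, 10}.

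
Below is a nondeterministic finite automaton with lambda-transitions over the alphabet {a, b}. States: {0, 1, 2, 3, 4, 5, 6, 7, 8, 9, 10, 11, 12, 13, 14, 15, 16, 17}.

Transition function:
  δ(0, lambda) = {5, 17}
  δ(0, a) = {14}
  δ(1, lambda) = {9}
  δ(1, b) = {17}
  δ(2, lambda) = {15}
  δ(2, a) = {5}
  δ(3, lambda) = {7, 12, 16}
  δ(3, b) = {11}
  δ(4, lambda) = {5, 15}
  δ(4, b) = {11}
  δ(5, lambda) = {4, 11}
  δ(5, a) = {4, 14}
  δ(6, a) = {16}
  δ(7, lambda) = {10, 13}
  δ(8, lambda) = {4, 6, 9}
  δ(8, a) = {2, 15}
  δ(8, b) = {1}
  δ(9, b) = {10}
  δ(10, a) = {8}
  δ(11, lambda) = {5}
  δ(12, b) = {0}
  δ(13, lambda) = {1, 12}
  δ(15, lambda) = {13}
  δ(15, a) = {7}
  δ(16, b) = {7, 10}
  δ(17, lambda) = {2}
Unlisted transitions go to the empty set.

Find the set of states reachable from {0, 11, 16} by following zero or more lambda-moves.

Start with {0, 11, 16}.
From 0 via lambda: add 5, 17.
From 5 via lambda: add 4.
From 17 via lambda: add 2.
From 2 via lambda: add 15.
From 15 via lambda: add 13.
From 13 via lambda: add 1, 12.
From 1 via lambda: add 9.
No new states can be added; the closed set is {0, 1, 2, 4, 5, 9, 11, 12, 13, 15, 16, 17}.

{0, 1, 2, 4, 5, 9, 11, 12, 13, 15, 16, 17}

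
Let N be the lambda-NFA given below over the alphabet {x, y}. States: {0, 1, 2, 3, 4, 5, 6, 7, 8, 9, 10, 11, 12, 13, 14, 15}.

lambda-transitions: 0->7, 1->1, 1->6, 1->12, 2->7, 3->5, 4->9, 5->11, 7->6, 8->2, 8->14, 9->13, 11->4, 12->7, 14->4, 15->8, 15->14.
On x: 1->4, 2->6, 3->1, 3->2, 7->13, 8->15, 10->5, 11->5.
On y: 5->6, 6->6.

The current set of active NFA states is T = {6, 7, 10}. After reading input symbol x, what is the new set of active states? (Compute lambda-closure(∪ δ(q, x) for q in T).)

{4, 5, 9, 11, 13}

7 on x → {13}.
10 on x → {5}.
No x-transition from 6.
Union after reading x: {5, 13}.
Now take the lambda-closure:
From 5 via lambda: add 11.
From 11 via lambda: add 4.
From 4 via lambda: add 9.
No new states can be added; the closed set is {4, 5, 9, 11, 13}.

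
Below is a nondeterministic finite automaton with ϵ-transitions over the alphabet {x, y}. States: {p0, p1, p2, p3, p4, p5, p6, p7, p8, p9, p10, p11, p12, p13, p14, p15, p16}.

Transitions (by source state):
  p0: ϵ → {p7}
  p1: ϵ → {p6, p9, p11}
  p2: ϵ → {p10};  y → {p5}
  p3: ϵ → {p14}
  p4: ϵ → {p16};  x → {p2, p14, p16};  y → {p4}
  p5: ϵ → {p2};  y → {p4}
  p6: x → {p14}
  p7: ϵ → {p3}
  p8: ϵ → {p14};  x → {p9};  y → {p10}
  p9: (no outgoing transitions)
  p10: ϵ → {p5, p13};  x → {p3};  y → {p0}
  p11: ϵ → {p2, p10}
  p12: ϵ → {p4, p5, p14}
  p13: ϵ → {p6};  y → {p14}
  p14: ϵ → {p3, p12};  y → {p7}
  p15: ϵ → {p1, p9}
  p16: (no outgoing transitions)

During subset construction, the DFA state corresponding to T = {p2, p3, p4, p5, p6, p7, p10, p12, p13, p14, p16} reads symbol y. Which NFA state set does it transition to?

p2 on y → {p5}.
p4 on y → {p4}.
p5 on y → {p4}.
p10 on y → {p0}.
p13 on y → {p14}.
p14 on y → {p7}.
No y-transition from p3, p6, p7, p12, p16.
Union after reading y: {p0, p4, p5, p7, p14}.
Now take the ϵ-closure:
From p4 via ϵ: add p16.
From p5 via ϵ: add p2.
From p7 via ϵ: add p3.
From p14 via ϵ: add p12.
From p2 via ϵ: add p10.
From p10 via ϵ: add p13.
From p13 via ϵ: add p6.
No new states can be added; the closed set is {p0, p2, p3, p4, p5, p6, p7, p10, p12, p13, p14, p16}.

{p0, p2, p3, p4, p5, p6, p7, p10, p12, p13, p14, p16}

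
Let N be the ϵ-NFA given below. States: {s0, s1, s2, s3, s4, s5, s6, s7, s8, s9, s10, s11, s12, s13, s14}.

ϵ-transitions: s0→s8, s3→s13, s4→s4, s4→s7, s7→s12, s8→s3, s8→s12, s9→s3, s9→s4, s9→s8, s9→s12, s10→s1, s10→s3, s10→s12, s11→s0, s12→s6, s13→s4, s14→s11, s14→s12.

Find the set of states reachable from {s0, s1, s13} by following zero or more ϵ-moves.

Start with {s0, s1, s13}.
From s0 via ϵ: add s8.
From s13 via ϵ: add s4.
From s4 via ϵ: add s7.
From s8 via ϵ: add s3, s12.
From s12 via ϵ: add s6.
No new states can be added; the closed set is {s0, s1, s3, s4, s6, s7, s8, s12, s13}.

{s0, s1, s3, s4, s6, s7, s8, s12, s13}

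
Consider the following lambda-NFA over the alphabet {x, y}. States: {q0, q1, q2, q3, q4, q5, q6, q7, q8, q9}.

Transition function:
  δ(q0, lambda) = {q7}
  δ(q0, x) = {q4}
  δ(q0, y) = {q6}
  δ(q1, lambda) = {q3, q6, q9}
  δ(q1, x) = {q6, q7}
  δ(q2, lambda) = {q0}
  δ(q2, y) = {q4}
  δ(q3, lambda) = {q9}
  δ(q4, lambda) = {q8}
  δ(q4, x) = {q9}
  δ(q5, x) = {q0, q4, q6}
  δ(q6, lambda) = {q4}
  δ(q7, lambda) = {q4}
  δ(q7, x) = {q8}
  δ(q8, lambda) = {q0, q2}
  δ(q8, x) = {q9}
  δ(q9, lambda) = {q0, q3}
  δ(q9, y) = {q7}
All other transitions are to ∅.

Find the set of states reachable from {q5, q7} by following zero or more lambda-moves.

{q0, q2, q4, q5, q7, q8}

Start with {q5, q7}.
From q7 via lambda: add q4.
From q4 via lambda: add q8.
From q8 via lambda: add q0, q2.
No new states can be added; the closed set is {q0, q2, q4, q5, q7, q8}.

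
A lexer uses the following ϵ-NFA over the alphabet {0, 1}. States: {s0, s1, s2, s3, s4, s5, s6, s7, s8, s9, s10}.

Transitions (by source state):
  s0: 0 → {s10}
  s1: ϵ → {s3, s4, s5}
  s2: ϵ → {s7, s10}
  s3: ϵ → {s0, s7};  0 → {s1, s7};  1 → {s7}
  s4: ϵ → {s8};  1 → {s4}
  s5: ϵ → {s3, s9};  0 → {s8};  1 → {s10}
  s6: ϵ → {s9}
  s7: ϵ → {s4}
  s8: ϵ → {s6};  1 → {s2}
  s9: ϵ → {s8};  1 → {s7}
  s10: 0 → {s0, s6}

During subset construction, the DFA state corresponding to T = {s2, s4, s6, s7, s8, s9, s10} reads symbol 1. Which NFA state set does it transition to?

{s2, s4, s6, s7, s8, s9, s10}

s4 on 1 → {s4}.
s8 on 1 → {s2}.
s9 on 1 → {s7}.
No 1-transition from s2, s6, s7, s10.
Union after reading 1: {s2, s4, s7}.
Now take the ϵ-closure:
From s2 via ϵ: add s10.
From s4 via ϵ: add s8.
From s8 via ϵ: add s6.
From s6 via ϵ: add s9.
No new states can be added; the closed set is {s2, s4, s6, s7, s8, s9, s10}.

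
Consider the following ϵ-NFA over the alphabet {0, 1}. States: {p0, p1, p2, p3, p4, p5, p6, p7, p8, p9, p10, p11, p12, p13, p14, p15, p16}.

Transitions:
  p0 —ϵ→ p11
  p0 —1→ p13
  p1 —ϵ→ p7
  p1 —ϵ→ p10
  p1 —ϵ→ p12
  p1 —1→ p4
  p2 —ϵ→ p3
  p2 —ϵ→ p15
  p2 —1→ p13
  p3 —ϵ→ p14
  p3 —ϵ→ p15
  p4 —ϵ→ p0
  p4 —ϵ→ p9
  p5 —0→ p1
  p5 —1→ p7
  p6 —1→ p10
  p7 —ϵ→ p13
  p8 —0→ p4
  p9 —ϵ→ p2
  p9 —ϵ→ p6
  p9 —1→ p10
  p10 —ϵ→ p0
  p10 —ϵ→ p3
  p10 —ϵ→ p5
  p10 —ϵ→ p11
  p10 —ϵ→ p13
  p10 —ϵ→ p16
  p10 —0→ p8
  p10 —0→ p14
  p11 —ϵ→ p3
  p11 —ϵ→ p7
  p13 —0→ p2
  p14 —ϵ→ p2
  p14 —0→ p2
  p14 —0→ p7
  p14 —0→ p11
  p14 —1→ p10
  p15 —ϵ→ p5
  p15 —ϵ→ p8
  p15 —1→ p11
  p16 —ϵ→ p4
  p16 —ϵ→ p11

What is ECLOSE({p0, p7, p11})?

Start with {p0, p7, p11}.
From p7 via ϵ: add p13.
From p11 via ϵ: add p3.
From p3 via ϵ: add p14, p15.
From p14 via ϵ: add p2.
From p15 via ϵ: add p5, p8.
No new states can be added; the closed set is {p0, p2, p3, p5, p7, p8, p11, p13, p14, p15}.

{p0, p2, p3, p5, p7, p8, p11, p13, p14, p15}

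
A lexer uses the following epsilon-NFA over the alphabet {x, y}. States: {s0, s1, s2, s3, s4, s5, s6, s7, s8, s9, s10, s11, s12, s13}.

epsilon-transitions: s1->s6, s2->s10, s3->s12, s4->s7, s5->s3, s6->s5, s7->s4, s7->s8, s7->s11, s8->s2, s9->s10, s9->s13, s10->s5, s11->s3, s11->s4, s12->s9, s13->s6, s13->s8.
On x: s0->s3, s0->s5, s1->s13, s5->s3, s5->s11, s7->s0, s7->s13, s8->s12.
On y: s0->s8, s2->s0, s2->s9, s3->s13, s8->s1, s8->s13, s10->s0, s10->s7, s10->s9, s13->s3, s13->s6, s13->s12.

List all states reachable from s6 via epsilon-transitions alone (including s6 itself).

{s2, s3, s5, s6, s8, s9, s10, s12, s13}

Start with {s6}.
From s6 via epsilon: add s5.
From s5 via epsilon: add s3.
From s3 via epsilon: add s12.
From s12 via epsilon: add s9.
From s9 via epsilon: add s10, s13.
From s13 via epsilon: add s8.
From s8 via epsilon: add s2.
No new states can be added; the closed set is {s2, s3, s5, s6, s8, s9, s10, s12, s13}.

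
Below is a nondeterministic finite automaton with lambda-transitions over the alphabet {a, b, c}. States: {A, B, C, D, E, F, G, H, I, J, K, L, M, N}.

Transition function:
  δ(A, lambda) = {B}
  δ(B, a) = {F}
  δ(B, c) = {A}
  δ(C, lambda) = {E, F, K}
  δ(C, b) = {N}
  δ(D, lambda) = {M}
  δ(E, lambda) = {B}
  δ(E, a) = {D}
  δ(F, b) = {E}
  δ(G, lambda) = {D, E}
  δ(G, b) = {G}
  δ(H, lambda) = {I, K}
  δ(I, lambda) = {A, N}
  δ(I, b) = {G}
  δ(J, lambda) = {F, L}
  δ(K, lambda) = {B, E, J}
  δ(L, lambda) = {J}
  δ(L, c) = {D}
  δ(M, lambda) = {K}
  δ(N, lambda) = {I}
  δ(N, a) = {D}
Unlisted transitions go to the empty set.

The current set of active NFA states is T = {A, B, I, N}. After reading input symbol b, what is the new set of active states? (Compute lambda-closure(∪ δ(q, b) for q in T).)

{B, D, E, F, G, J, K, L, M}

I on b → {G}.
No b-transition from A, B, N.
Union after reading b: {G}.
Now take the lambda-closure:
From G via lambda: add D, E.
From D via lambda: add M.
From E via lambda: add B.
From M via lambda: add K.
From K via lambda: add J.
From J via lambda: add F, L.
No new states can be added; the closed set is {B, D, E, F, G, J, K, L, M}.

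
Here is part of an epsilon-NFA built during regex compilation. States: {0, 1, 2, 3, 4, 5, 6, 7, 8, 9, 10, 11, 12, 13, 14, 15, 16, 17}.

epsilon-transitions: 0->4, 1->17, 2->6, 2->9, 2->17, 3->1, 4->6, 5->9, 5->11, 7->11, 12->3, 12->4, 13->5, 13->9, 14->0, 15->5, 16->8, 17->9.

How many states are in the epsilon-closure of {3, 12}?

7

Start with {3, 12}.
From 3 via epsilon: add 1.
From 12 via epsilon: add 4.
From 1 via epsilon: add 17.
From 4 via epsilon: add 6.
From 17 via epsilon: add 9.
epsilon-closure = {1, 3, 4, 6, 9, 12, 17}, which has 7 states.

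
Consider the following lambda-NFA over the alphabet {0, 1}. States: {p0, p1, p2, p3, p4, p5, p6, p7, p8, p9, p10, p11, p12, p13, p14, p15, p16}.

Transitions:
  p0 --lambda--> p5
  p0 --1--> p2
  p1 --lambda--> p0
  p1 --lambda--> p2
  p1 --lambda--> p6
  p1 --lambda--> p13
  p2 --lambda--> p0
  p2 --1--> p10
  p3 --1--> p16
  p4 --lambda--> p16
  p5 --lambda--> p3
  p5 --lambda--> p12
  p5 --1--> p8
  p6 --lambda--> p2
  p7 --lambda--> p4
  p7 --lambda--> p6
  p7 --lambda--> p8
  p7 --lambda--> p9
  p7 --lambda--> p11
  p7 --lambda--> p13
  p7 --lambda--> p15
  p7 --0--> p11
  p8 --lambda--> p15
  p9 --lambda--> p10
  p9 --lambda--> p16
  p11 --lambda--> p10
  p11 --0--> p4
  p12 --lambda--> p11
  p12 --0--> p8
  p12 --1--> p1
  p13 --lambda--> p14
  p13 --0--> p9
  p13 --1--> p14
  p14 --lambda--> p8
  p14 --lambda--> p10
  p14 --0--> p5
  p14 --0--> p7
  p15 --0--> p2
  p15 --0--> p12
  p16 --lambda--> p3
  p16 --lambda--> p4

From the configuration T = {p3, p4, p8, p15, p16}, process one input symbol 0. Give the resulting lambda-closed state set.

{p0, p2, p3, p5, p10, p11, p12}

p15 on 0 → {p2, p12}.
No 0-transition from p3, p4, p8, p16.
Union after reading 0: {p2, p12}.
Now take the lambda-closure:
From p2 via lambda: add p0.
From p12 via lambda: add p11.
From p0 via lambda: add p5.
From p11 via lambda: add p10.
From p5 via lambda: add p3.
No new states can be added; the closed set is {p0, p2, p3, p5, p10, p11, p12}.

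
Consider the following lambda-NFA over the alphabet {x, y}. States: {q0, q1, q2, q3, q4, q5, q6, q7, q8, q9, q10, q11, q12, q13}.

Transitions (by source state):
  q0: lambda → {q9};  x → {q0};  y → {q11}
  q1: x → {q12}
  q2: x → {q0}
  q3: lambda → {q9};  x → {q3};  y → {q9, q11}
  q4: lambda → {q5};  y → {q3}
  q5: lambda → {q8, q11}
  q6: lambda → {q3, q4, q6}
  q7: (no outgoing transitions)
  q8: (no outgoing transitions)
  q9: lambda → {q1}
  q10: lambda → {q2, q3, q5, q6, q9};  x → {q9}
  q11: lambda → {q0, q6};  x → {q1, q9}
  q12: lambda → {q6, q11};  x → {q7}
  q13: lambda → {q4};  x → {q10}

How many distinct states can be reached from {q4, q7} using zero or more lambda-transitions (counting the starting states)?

10

Start with {q4, q7}.
From q4 via lambda: add q5.
From q5 via lambda: add q8, q11.
From q11 via lambda: add q0, q6.
From q0 via lambda: add q9.
From q6 via lambda: add q3.
From q9 via lambda: add q1.
lambda-closure = {q0, q1, q3, q4, q5, q6, q7, q8, q9, q11}, which has 10 states.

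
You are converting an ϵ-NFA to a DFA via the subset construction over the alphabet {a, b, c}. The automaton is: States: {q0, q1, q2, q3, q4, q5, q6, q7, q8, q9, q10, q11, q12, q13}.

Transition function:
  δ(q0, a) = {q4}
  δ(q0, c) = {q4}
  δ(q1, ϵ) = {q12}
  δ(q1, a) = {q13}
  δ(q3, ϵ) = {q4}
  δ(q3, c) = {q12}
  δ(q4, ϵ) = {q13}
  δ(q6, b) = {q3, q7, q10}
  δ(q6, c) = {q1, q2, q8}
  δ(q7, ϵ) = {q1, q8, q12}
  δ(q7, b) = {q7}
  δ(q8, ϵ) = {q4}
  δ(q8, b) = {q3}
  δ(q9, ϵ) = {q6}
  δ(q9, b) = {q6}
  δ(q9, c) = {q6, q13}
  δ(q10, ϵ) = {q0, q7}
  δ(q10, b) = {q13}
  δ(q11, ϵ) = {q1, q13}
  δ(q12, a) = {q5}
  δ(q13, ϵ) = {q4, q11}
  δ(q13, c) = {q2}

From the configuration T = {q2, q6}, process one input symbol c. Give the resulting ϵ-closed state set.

{q1, q2, q4, q8, q11, q12, q13}

q6 on c → {q1, q2, q8}.
No c-transition from q2.
Union after reading c: {q1, q2, q8}.
Now take the ϵ-closure:
From q1 via ϵ: add q12.
From q8 via ϵ: add q4.
From q4 via ϵ: add q13.
From q13 via ϵ: add q11.
No new states can be added; the closed set is {q1, q2, q4, q8, q11, q12, q13}.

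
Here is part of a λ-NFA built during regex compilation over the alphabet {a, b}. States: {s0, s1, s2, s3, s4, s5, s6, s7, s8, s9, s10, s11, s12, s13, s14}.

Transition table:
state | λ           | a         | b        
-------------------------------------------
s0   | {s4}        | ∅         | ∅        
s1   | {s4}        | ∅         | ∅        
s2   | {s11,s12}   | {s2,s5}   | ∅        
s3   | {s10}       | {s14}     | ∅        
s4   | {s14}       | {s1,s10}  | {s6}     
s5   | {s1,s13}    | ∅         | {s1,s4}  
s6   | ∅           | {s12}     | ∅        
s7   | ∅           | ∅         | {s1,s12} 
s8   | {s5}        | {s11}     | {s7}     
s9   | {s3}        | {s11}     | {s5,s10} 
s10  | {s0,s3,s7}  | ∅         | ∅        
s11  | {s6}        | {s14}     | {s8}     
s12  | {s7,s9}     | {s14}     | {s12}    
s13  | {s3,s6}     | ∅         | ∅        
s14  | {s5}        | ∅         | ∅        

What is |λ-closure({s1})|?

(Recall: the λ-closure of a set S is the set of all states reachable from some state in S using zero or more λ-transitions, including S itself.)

Start with {s1}.
From s1 via λ: add s4.
From s4 via λ: add s14.
From s14 via λ: add s5.
From s5 via λ: add s13.
From s13 via λ: add s3, s6.
From s3 via λ: add s10.
From s10 via λ: add s0, s7.
λ-closure = {s0, s1, s3, s4, s5, s6, s7, s10, s13, s14}, which has 10 states.

10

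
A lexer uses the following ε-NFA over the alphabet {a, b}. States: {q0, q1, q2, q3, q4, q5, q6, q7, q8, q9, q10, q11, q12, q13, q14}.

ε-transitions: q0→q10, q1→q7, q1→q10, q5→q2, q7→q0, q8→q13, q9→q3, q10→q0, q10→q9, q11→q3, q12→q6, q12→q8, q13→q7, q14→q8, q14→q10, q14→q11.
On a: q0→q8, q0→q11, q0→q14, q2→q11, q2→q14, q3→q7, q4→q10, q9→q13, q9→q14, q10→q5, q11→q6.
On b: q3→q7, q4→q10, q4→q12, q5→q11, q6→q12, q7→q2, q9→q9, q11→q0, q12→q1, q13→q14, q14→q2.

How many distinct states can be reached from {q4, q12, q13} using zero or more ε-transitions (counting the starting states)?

10

Start with {q4, q12, q13}.
From q12 via ε: add q6, q8.
From q13 via ε: add q7.
From q7 via ε: add q0.
From q0 via ε: add q10.
From q10 via ε: add q9.
From q9 via ε: add q3.
ε-closure = {q0, q3, q4, q6, q7, q8, q9, q10, q12, q13}, which has 10 states.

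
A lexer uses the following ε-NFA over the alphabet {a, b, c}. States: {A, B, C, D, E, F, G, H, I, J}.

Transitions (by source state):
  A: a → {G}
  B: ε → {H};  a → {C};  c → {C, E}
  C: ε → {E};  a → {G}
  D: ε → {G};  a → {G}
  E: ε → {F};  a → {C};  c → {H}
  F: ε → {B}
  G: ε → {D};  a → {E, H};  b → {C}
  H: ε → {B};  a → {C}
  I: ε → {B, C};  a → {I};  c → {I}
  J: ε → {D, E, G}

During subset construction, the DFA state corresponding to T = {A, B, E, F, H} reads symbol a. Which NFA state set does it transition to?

{B, C, D, E, F, G, H}

A on a → {G}.
B on a → {C}.
E on a → {C}.
H on a → {C}.
No a-transition from F.
Union after reading a: {C, G}.
Now take the ε-closure:
From C via ε: add E.
From G via ε: add D.
From E via ε: add F.
From F via ε: add B.
From B via ε: add H.
No new states can be added; the closed set is {B, C, D, E, F, G, H}.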